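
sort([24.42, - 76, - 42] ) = [-76, - 42, 24.42 ]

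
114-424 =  - 310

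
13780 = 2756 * 5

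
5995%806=353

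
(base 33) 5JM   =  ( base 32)5UE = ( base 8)13716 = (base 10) 6094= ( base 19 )GGE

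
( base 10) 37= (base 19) 1i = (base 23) 1e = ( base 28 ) 19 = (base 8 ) 45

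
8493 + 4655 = 13148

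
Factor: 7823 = 7823^1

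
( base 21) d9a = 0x172c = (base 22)c5e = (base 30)6HM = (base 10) 5932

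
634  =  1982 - 1348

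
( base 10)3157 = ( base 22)6BB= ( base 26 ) 4hb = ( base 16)c55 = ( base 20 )7hh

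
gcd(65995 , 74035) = 335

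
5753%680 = 313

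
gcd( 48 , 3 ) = 3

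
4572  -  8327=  - 3755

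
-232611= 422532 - 655143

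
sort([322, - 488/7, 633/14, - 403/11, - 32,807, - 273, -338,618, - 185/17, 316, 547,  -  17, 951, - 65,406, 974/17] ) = [ - 338,  -  273, - 488/7, - 65, - 403/11, - 32,-17, - 185/17,  633/14,974/17, 316, 322, 406, 547, 618,807, 951 ] 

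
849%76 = 13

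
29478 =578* 51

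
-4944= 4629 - 9573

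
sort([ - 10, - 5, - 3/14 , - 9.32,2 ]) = [ - 10, - 9.32, - 5, - 3/14,2]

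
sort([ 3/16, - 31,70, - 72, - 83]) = [ - 83,  -  72, - 31,  3/16,70]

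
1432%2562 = 1432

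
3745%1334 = 1077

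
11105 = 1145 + 9960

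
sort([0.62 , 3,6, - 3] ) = [ - 3,0.62,3,6 ]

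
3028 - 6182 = -3154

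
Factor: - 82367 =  - 31^1*2657^1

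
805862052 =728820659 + 77041393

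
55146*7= 386022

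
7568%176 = 0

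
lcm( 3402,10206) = 10206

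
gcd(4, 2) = 2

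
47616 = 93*512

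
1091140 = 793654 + 297486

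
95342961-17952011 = 77390950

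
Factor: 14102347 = 7^2*277^1*1039^1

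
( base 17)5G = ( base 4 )1211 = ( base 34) 2x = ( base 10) 101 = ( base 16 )65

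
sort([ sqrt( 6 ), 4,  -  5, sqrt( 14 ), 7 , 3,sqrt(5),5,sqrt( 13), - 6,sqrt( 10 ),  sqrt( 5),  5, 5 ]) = [ - 6, - 5,sqrt( 5 ),  sqrt( 5), sqrt( 6 ),3, sqrt( 10), sqrt( 13),sqrt( 14),4,  5,  5, 5, 7] 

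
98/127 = 98/127 = 0.77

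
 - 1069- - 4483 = 3414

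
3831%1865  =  101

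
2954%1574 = 1380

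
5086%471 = 376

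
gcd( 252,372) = 12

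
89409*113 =10103217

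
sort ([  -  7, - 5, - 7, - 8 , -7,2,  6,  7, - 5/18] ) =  [-8 , - 7 , - 7, - 7,  -  5,- 5/18 , 2, 6, 7] 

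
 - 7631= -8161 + 530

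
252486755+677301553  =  929788308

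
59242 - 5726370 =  - 5667128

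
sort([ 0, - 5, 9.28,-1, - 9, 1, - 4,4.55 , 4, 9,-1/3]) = [ - 9, - 5, - 4,  -  1 , - 1/3, 0,  1 , 4,  4.55,9, 9.28]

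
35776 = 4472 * 8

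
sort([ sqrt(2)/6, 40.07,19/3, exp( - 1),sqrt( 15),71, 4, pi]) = [ sqrt(2)/6 , exp( - 1), pi, sqrt(15),4, 19/3, 40.07 , 71]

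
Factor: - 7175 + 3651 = - 3524 = - 2^2*881^1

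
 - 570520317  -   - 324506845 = - 246013472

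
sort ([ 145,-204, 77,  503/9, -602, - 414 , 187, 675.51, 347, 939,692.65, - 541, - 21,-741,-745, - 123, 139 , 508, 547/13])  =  [  -  745,-741, - 602 , - 541, - 414,  -  204,-123, - 21,547/13,  503/9 , 77, 139, 145, 187, 347,  508, 675.51, 692.65,  939]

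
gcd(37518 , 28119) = 39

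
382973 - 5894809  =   - 5511836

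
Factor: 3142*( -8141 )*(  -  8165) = 2^1*5^1*7^1* 23^1 * 71^1*1163^1*1571^1 = 208852714630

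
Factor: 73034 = 2^1*13^1*53^2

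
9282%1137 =186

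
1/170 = 1/170 = 0.01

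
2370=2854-484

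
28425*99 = 2814075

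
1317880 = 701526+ 616354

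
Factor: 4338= 2^1*3^2*241^1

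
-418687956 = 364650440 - 783338396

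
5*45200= 226000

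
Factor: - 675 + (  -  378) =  - 1053 = -3^4*13^1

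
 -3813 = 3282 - 7095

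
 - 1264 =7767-9031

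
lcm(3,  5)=15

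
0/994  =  0  =  0.00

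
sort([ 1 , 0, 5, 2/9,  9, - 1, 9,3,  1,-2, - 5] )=[ - 5 , - 2,-1, 0, 2/9, 1, 1, 3, 5, 9 , 9] 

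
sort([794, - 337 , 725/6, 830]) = [ - 337, 725/6, 794,830]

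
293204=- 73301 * ( -4)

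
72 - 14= 58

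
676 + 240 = 916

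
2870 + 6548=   9418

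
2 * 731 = 1462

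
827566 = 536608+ 290958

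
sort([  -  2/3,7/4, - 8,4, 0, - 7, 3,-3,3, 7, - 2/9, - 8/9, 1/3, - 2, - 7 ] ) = [ - 8 , - 7 , - 7, - 3, - 2, - 8/9 , - 2/3, - 2/9, 0, 1/3,7/4, 3, 3,4, 7]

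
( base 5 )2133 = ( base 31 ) 9E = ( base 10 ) 293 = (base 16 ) 125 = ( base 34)8L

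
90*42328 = 3809520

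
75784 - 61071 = 14713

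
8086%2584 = 334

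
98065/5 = 19613 = 19613.00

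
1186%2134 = 1186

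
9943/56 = 177 + 31/56 =177.55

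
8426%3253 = 1920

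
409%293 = 116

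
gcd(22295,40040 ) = 455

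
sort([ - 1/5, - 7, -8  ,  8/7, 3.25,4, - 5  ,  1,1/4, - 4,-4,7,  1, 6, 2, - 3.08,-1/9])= [ - 8,-7 , - 5,- 4, - 4, - 3.08, - 1/5 , - 1/9,1/4, 1,1,8/7, 2, 3.25,4, 6, 7] 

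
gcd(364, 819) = 91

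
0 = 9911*0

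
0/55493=0  =  0.00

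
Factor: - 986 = - 2^1*17^1*29^1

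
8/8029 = 8/8029 = 0.00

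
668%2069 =668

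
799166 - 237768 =561398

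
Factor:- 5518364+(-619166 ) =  - 2^1 *5^1*7^1*87679^1 = - 6137530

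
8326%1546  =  596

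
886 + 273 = 1159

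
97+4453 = 4550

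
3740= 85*44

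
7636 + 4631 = 12267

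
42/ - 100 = -21/50  =  - 0.42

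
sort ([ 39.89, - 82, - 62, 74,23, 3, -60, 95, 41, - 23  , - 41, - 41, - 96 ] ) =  [ - 96, - 82, - 62, - 60 , - 41, - 41,- 23, 3,23, 39.89,41, 74,95]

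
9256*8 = 74048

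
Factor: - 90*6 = -540 = - 2^2 * 3^3*5^1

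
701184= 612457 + 88727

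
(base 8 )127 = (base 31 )2p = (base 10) 87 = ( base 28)33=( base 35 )2h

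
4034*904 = 3646736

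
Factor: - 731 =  - 17^1*43^1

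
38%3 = 2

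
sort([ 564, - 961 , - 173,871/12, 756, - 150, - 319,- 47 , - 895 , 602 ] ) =[ - 961, - 895, - 319, - 173, - 150,-47,871/12,564,602,756]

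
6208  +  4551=10759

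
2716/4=679 = 679.00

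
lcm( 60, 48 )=240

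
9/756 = 1/84 = 0.01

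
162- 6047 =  - 5885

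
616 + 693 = 1309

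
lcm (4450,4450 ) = 4450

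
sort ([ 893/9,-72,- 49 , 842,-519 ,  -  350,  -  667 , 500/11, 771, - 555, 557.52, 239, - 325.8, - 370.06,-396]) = [-667,  -  555,- 519,  -  396, - 370.06,-350, - 325.8,- 72,  -  49, 500/11,893/9, 239, 557.52,771, 842]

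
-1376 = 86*(  -  16)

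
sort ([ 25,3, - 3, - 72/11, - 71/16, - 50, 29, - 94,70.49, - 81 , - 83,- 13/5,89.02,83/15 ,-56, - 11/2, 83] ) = [ - 94, - 83,  -  81, - 56, - 50, - 72/11, - 11/2, - 71/16, - 3, - 13/5, 3 , 83/15,25,29,70.49,83, 89.02]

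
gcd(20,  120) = 20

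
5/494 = 5/494 = 0.01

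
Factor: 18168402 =2^1*3^1*7^1*229^1*1889^1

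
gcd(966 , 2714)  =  46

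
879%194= 103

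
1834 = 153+1681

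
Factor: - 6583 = -29^1 * 227^1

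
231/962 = 231/962 = 0.24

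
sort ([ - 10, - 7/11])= [ - 10, - 7/11]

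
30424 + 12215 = 42639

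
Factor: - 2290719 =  - 3^1*763573^1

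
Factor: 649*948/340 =3^1*5^( - 1 )*11^1 * 17^ ( - 1 )*59^1*79^1 = 153813/85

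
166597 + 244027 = 410624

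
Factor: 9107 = 7^1 *1301^1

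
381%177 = 27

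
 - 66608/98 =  - 33304/49= - 679.67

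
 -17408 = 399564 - 416972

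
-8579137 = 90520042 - 99099179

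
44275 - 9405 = 34870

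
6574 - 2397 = 4177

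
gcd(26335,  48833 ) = 1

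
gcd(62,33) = 1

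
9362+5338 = 14700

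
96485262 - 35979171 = 60506091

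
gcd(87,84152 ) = 1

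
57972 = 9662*6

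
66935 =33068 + 33867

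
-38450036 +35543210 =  -2906826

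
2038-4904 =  - 2866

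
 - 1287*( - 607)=781209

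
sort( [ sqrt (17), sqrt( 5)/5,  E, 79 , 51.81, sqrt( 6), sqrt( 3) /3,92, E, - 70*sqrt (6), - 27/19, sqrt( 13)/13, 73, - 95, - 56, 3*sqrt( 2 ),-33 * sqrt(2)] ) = [ - 70*sqrt( 6), - 95,-56 , - 33*sqrt( 2), - 27/19, sqrt( 13)/13,  sqrt (5)/5, sqrt(3) /3,sqrt ( 6), E, E, sqrt( 17 ),3 * sqrt( 2 ), 51.81, 73,79,92]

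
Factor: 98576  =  2^4*61^1*101^1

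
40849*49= 2001601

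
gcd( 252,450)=18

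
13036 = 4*3259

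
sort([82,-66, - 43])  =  [ - 66, - 43 , 82]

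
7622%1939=1805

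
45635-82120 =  - 36485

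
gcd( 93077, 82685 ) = 1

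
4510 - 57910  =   - 53400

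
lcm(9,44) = 396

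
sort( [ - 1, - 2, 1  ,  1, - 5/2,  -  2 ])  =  [ - 5/2, - 2, - 2, - 1,1,1]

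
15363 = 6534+8829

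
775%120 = 55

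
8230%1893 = 658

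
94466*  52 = 4912232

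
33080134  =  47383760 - 14303626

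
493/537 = 493/537 = 0.92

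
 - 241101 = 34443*( - 7)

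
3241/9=3241/9 = 360.11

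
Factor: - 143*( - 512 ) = 73216 = 2^9*11^1 * 13^1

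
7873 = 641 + 7232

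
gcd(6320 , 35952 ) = 16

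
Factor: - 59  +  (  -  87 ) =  - 146=- 2^1*73^1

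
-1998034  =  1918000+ -3916034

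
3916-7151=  - 3235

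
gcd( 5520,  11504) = 16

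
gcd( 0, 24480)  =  24480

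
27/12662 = 27/12662 = 0.00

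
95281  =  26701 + 68580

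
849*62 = 52638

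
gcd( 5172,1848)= 12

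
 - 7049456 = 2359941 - 9409397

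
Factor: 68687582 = 2^1 *17^1*2020223^1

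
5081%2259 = 563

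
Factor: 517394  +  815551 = 3^2*5^1*19^1*1559^1 = 1332945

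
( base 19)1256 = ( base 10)7682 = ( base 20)j42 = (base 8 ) 17002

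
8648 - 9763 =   -  1115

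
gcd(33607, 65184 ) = 7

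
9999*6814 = 68133186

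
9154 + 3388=12542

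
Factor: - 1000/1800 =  - 3^ ( - 2 )*5^1 = - 5/9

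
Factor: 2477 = 2477^1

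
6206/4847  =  6206/4847 = 1.28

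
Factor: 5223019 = 1297^1*4027^1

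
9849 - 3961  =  5888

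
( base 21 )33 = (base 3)2110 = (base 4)1002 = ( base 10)66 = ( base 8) 102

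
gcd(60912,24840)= 216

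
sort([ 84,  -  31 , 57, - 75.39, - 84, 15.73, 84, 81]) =[ - 84, - 75.39, - 31, 15.73, 57, 81, 84,84] 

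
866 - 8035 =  - 7169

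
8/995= 8/995  =  0.01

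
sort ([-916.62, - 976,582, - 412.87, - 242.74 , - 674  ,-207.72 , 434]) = [ - 976, - 916.62, - 674, - 412.87, - 242.74,-207.72,434,582]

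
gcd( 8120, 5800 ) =1160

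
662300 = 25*26492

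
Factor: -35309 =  - 17^1*31^1 * 67^1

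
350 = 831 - 481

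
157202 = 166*947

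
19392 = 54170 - 34778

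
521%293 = 228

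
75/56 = 1 + 19/56  =  1.34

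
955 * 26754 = 25550070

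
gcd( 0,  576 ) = 576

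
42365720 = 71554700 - 29188980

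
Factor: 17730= 2^1 * 3^2*5^1  *197^1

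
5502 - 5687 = -185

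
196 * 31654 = 6204184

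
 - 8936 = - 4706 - 4230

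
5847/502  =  11 + 325/502 = 11.65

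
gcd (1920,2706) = 6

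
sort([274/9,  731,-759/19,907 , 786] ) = [-759/19, 274/9, 731,786,907]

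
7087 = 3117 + 3970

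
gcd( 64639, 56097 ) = 1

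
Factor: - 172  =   -2^2 * 43^1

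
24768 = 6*4128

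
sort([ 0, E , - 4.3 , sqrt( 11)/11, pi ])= [ - 4.3, 0, sqrt ( 11 )/11, E, pi]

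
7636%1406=606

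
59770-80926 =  - 21156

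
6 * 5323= 31938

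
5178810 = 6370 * 813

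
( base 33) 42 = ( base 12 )b2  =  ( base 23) 5J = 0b10000110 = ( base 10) 134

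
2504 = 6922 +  - 4418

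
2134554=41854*51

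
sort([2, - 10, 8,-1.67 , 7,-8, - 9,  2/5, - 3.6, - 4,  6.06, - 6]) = [ -10,-9, - 8, - 6, - 4, - 3.6, - 1.67, 2/5, 2  ,  6.06,7,  8]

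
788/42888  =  197/10722 = 0.02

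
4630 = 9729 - 5099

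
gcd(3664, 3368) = 8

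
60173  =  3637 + 56536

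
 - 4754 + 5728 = 974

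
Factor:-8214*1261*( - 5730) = 59350503420 =2^2 *3^2*5^1* 13^1* 37^2*97^1* 191^1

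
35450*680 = 24106000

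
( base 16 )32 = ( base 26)1O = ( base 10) 50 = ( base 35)1f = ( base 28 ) 1M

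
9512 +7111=16623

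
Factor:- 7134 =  - 2^1 * 3^1 *29^1 * 41^1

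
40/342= 20/171  =  0.12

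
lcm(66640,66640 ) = 66640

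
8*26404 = 211232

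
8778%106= 86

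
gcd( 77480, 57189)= 1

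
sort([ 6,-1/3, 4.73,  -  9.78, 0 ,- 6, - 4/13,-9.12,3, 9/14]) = [ - 9.78,  -  9.12, - 6, - 1/3, - 4/13, 0, 9/14 , 3,  4.73, 6]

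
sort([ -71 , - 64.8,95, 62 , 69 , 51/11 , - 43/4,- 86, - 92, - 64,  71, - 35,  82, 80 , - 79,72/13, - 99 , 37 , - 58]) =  [ - 99,-92, - 86, - 79 , - 71, - 64.8, - 64, - 58 , - 35, - 43/4,51/11, 72/13,37, 62 , 69, 71, 80,82,95 ]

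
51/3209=51/3209 = 0.02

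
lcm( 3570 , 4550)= 232050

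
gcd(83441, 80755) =1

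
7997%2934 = 2129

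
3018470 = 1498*2015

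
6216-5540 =676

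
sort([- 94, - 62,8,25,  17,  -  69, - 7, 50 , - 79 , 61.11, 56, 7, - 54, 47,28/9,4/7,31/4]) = [ - 94, - 79, - 69, - 62 ,-54 ,-7, 4/7 , 28/9,7,  31/4,8,17 , 25,47 , 50, 56,61.11]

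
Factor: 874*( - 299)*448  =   - 2^7 * 7^1 * 13^1*19^1*23^2 = - 117074048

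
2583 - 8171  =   - 5588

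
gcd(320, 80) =80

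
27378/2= 13689 = 13689.00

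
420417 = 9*46713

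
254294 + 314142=568436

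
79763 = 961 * 83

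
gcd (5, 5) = 5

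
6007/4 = 6007/4 = 1501.75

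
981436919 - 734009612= 247427307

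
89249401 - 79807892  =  9441509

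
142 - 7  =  135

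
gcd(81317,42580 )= 1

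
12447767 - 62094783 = - 49647016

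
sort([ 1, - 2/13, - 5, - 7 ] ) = [ - 7, - 5 , -2/13, 1 ]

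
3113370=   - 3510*(  -  887)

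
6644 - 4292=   2352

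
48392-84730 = -36338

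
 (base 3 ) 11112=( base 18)6E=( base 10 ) 122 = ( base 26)4i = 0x7a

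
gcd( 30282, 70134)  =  6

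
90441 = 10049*9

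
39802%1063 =471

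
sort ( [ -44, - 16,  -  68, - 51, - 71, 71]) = [-71, - 68,  -  51, - 44, - 16,71]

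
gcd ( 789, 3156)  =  789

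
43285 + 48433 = 91718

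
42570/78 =7095/13 = 545.77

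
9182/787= 11+525/787 = 11.67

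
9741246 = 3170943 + 6570303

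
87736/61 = 1438 + 18/61 = 1438.30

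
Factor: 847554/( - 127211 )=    - 2^1*3^1*7^( - 1 )*17^(- 1 )*29^1*1069^( - 1)*4871^1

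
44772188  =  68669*652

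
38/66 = 19/33  =  0.58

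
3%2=1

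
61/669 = 61/669  =  0.09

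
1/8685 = 1/8685 = 0.00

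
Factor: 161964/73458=818/371  =  2^1*7^( - 1 )*53^( - 1 )* 409^1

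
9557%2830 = 1067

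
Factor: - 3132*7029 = - 2^2*3^5 * 11^1*29^1*71^1 = - 22014828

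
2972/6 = 1486/3  =  495.33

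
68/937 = 68/937   =  0.07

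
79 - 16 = 63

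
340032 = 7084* 48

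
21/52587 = 7/17529 = 0.00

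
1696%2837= 1696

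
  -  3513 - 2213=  - 5726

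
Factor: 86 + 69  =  155 = 5^1 * 31^1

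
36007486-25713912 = 10293574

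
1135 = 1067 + 68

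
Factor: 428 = 2^2*107^1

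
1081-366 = 715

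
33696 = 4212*8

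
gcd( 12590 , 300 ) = 10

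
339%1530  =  339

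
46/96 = 23/48=0.48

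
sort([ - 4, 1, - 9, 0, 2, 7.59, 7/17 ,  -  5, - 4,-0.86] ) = [-9, - 5, - 4 , - 4, - 0.86, 0, 7/17,1, 2, 7.59]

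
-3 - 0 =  - 3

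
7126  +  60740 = 67866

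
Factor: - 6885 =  - 3^4*5^1*17^1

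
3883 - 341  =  3542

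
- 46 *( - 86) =3956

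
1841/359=5 + 46/359= 5.13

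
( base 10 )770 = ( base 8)1402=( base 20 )1ia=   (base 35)m0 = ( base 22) 1d0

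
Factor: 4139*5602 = 2^1*2801^1*4139^1 = 23186678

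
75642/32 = 37821/16 = 2363.81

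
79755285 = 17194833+62560452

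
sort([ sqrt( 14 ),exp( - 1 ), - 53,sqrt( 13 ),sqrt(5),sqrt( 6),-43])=[ - 53 , - 43, exp( -1) , sqrt( 5) , sqrt( 6),  sqrt ( 13 ), sqrt( 14 )] 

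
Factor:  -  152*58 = -2^4*19^1 * 29^1 = -8816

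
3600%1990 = 1610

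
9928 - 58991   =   - 49063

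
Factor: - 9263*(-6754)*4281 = 267829214862 = 2^1* 3^1*11^1*59^1*157^1*307^1*1427^1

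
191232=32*5976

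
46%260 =46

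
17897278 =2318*7721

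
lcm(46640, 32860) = 1445840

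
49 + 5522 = 5571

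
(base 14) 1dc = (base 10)390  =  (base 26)F0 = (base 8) 606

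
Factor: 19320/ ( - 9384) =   -  35/17 = - 5^1*7^1*17^ ( - 1 )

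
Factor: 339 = 3^1*113^1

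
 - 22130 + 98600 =76470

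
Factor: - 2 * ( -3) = 2^1*3^1 = 6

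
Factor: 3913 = 7^1 * 13^1 * 43^1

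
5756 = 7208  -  1452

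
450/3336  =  75/556 =0.13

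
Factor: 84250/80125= 674/641=   2^1*337^1*641^( - 1) 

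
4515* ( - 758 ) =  - 3422370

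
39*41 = 1599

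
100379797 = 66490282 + 33889515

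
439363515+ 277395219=716758734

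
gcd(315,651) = 21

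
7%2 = 1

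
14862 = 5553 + 9309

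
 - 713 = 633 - 1346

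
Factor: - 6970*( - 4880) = 34013600= 2^5*5^2*17^1*41^1*61^1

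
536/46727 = 536/46727= 0.01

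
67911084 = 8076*8409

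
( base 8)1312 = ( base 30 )no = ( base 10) 714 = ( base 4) 23022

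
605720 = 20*30286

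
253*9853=2492809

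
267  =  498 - 231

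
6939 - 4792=2147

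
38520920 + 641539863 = 680060783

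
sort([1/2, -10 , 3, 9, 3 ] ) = [- 10, 1/2,3,3, 9 ] 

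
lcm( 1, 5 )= 5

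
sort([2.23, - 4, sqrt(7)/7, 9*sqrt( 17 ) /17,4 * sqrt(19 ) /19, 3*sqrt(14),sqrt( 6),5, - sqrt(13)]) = [ - 4,-sqrt(13),sqrt(7)/7, 4*sqrt(19)/19, 9*sqrt( 17)/17,  2.23, sqrt( 6), 5,3*sqrt(14 ) ] 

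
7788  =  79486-71698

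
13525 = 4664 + 8861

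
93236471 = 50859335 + 42377136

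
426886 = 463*922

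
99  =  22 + 77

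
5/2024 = 5/2024= 0.00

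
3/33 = 1/11 = 0.09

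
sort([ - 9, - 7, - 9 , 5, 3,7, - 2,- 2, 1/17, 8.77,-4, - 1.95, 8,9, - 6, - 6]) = [ -9, - 9 , - 7,- 6, - 6, - 4 , - 2  , - 2, - 1.95,  1/17,3, 5,7,  8, 8.77, 9]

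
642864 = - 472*( - 1362)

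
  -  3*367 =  - 1101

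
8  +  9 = 17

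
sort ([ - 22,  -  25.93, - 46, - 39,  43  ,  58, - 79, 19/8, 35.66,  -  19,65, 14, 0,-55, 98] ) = [ - 79,-55,-46, - 39, - 25.93,-22 , - 19, 0,19/8,14,35.66, 43, 58,  65,98] 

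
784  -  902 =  - 118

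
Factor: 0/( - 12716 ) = 0^1 = 0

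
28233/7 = 28233/7 = 4033.29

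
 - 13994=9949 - 23943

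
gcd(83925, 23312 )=1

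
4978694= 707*7042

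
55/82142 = 55/82142 = 0.00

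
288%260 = 28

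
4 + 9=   13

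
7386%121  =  5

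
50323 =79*637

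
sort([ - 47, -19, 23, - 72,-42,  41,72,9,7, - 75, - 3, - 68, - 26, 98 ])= [ - 75, - 72, - 68, - 47 , - 42,  -  26, - 19,-3, 7,9,  23, 41,72, 98] 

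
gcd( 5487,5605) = 59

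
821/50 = 16 + 21/50 = 16.42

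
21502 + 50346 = 71848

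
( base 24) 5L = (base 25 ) 5G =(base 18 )7f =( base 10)141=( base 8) 215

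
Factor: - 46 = -2^1*23^1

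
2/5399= 2/5399  =  0.00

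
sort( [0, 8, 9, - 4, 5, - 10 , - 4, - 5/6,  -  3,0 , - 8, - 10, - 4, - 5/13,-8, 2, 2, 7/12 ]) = [ - 10,-10, - 8, - 8, - 4 , - 4, - 4, - 3,  -  5/6,- 5/13, 0, 0,7/12, 2, 2, 5, 8, 9 ] 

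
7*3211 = 22477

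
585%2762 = 585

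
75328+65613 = 140941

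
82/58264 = 41/29132 =0.00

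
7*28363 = 198541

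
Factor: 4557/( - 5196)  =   - 1519/1732 = - 2^( - 2 )*7^2 * 31^1*433^(- 1)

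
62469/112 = 62469/112 = 557.76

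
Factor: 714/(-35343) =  - 2/99 = - 2^1* 3^( - 2 ) * 11^( -1)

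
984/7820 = 246/1955 = 0.13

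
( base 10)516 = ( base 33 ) fl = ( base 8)1004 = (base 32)g4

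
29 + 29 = 58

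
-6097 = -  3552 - 2545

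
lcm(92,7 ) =644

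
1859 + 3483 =5342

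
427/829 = 427/829=0.52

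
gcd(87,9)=3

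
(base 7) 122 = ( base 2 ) 1000001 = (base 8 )101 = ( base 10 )65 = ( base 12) 55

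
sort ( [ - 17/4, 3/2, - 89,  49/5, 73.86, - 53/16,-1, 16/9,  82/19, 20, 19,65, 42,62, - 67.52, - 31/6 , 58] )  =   [- 89,-67.52, - 31/6, - 17/4,  -  53/16, - 1, 3/2,16/9,82/19, 49/5, 19, 20, 42,  58,  62, 65,73.86 ] 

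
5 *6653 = 33265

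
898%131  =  112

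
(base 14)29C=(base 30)HK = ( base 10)530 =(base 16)212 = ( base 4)20102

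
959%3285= 959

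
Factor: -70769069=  - 7^1*79^1*127973^1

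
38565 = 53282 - 14717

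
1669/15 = 111  +  4/15= 111.27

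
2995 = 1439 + 1556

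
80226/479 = 80226/479 = 167.49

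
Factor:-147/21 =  - 7 = - 7^1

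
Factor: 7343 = 7^1* 1049^1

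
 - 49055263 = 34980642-84035905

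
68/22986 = 34/11493 = 0.00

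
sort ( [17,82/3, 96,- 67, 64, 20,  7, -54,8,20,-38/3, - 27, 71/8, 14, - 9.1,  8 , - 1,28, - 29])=[ - 67, - 54, -29,-27,  -  38/3, -9.1, - 1, 7,8, 8, 71/8,14,  17, 20,20,  82/3, 28, 64,96]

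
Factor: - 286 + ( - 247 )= - 533 = - 13^1 * 41^1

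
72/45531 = 8/5059 = 0.00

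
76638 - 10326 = 66312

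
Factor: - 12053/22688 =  - 17/32= - 2^ (- 5 ) * 17^1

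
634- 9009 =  - 8375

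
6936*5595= 38806920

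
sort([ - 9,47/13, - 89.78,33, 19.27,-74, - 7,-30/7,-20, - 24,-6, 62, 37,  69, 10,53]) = [-89.78,-74, - 24,-20, - 9, - 7,- 6,  -  30/7,47/13,10,19.27,33 , 37,53 , 62,  69] 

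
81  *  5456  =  441936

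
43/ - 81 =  -1  +  38/81 = -0.53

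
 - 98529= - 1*98529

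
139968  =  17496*8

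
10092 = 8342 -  - 1750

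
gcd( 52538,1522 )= 2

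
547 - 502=45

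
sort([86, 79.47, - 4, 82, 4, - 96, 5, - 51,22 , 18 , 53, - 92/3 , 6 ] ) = [ - 96, - 51, - 92/3 , - 4,4, 5,6,18 , 22,53, 79.47,82 , 86]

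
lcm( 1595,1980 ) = 57420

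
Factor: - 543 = - 3^1* 181^1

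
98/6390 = 49/3195 = 0.02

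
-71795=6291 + -78086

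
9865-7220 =2645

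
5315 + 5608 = 10923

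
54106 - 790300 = - 736194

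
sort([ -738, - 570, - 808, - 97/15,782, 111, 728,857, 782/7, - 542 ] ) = [ - 808, - 738,-570, - 542, - 97/15 , 111,782/7,728, 782, 857 ] 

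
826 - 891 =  - 65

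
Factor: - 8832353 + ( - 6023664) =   -  14856017 = - 11^2*122777^1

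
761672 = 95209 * 8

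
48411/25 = 1936 + 11/25 = 1936.44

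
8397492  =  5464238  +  2933254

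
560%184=8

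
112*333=37296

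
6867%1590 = 507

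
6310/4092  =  1 + 1109/2046 = 1.54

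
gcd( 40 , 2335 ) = 5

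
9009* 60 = 540540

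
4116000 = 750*5488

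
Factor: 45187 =73^1*619^1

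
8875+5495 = 14370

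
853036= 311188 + 541848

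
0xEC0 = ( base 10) 3776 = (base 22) 7he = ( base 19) A8E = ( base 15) 11BB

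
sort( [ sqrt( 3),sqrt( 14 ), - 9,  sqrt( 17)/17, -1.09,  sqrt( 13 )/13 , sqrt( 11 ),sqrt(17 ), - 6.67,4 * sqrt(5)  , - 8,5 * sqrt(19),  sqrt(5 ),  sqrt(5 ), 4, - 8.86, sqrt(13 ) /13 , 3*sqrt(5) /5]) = [ - 9,-8.86, - 8, - 6.67, - 1.09, sqrt( 17 ) /17, sqrt( 13)/13,sqrt(13 ) /13, 3*sqrt(5)/5, sqrt(3 ),sqrt(5 ),sqrt(5), sqrt( 11 ), sqrt(14),4, sqrt(17 ),4 * sqrt(5 ), 5*sqrt(19)]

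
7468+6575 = 14043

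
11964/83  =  11964/83 =144.14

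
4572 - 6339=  - 1767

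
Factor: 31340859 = 3^1*11^1*59^1*16097^1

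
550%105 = 25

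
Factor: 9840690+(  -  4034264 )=5806426 = 2^1 *59^1*49207^1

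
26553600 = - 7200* ( - 3688)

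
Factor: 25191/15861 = 3^3* 17^( - 1) = 27/17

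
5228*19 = 99332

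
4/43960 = 1/10990 =0.00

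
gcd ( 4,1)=1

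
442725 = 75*5903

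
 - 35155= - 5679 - 29476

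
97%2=1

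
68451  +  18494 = 86945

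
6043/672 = 8 + 667/672  =  8.99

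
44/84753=44/84753  =  0.00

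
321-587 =- 266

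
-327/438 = -1 + 37/146 = -0.75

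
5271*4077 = 21489867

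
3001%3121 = 3001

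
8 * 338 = 2704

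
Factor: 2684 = 2^2*11^1 * 61^1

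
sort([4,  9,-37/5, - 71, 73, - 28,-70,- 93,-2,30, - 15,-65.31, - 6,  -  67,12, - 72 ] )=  [  -  93, - 72, - 71, - 70, - 67,-65.31, - 28, - 15 , - 37/5, - 6, - 2, 4, 9, 12, 30, 73] 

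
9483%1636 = 1303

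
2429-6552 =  - 4123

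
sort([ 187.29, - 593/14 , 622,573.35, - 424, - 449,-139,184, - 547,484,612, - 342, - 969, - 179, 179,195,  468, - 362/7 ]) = [ - 969, - 547,-449  , - 424,-342, - 179,- 139, - 362/7, - 593/14,179,184,187.29,195,  468,484,573.35,612,622] 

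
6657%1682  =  1611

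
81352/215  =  81352/215 =378.38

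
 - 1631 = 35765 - 37396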